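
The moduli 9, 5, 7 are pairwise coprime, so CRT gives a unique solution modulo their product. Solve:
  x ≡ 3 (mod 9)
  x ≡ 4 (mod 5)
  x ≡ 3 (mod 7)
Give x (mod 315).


Moduli 9, 5, 7 are pairwise coprime; by CRT there is a unique solution modulo M = 9 · 5 · 7 = 315.
Solve pairwise, accumulating the modulus:
  Start with x ≡ 3 (mod 9).
  Combine with x ≡ 4 (mod 5): since gcd(9, 5) = 1, we get a unique residue mod 45.
    Write x = 3 + 9·t and substitute into x ≡ 4 (mod 5): 9·t ≡ 4 − 3 = 1 (mod 5).
    Reduce coefficients mod 5: 4·t ≡ 1 (mod 5).
    The inverse of 4 mod 5 is 4 (since 4·4 = 16 = 3·5 + 1), so t ≡ 4·1 = 4 ≡ 4 (mod 5).
    Then x = 3 + 9·4 = 39, valid modulo lcm(9, 5) = 45: x ≡ 39 (mod 45).
  Combine with x ≡ 3 (mod 7): since gcd(45, 7) = 1, we get a unique residue mod 315.
    Write x = 39 + 45·t and substitute into x ≡ 3 (mod 7): 45·t ≡ 3 − 39 = -36 (mod 7).
    Reduce coefficients mod 7: 3·t ≡ 6 (mod 7).
    The inverse of 3 mod 7 is 5 (since 3·5 = 15 = 2·7 + 1), so t ≡ 5·6 = 30 ≡ 2 (mod 7).
    Then x = 39 + 45·2 = 129, valid modulo lcm(45, 7) = 315: x ≡ 129 (mod 315).
Verify: 129 mod 9 = 3 ✓, 129 mod 5 = 4 ✓, 129 mod 7 = 3 ✓.

x ≡ 129 (mod 315).


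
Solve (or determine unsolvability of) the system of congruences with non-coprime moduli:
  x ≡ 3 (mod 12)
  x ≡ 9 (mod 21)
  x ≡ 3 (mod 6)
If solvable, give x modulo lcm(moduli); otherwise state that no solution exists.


Moduli 12, 21, 6 are not pairwise coprime, so CRT works modulo lcm(m_i) when all pairwise compatibility conditions hold.
Pairwise compatibility: gcd(m_i, m_j) must divide a_i - a_j for every pair.
Merge one congruence at a time:
  Start: x ≡ 3 (mod 12).
  Combine with x ≡ 9 (mod 21): gcd(12, 21) = 3; 9 - 3 = 6, which IS divisible by 3, so compatible.
    Write x = 3 + 12·t and substitute into x ≡ 9 (mod 21): 12·t ≡ 9 − 3 = 6 (mod 21).
    Divide the congruence (and modulus) by g = 3: 4·t ≡ 2 (mod 7).
    The inverse of 4 mod 7 is 2 (since 4·2 = 8 = 1·7 + 1), so t ≡ 2·2 = 4 ≡ 4 (mod 7).
    Then x = 3 + 12·4 = 51, valid modulo lcm(12, 21) = 84: x ≡ 51 (mod 84).
  Combine with x ≡ 3 (mod 6): gcd(84, 6) = 6; 3 - 51 = -48, which IS divisible by 6, so compatible.
    Write x = 51 + 84·t and substitute into x ≡ 3 (mod 6): 84·t ≡ 3 − 51 = -48 (mod 6).
    Divide the congruence (and modulus) by g = 6: 14·t ≡ -8 (mod 1).
    Modulo 1 every t works; take t = 0.
    Then x = 51 + 84·0 = 51, valid modulo lcm(84, 6) = 84: x ≡ 51 (mod 84).
Verify: 51 mod 12 = 3, 51 mod 21 = 9, 51 mod 6 = 3.

x ≡ 51 (mod 84).


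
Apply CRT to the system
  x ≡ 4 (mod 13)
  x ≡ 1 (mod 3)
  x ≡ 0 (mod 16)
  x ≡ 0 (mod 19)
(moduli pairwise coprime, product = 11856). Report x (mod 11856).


Product of moduli M = 13 · 3 · 16 · 19 = 11856.
Merge one congruence at a time:
  Start: x ≡ 4 (mod 13).
  Combine with x ≡ 1 (mod 3); new modulus lcm = 39.
    Write x = 4 + 13·t and substitute into x ≡ 1 (mod 3): 13·t ≡ 1 − 4 = -3 (mod 3).
    Reduce coefficients mod 3: 1·t ≡ 0 (mod 3).
    So t ≡ 0 (mod 3).
    Then x = 4 + 13·0 = 4, valid modulo lcm(13, 3) = 39: x ≡ 4 (mod 39).
  Combine with x ≡ 0 (mod 16); new modulus lcm = 624.
    Write x = 4 + 39·t and substitute into x ≡ 0 (mod 16): 39·t ≡ 0 − 4 = -4 (mod 16).
    Reduce coefficients mod 16: 7·t ≡ 12 (mod 16).
    The inverse of 7 mod 16 is 7 (since 7·7 = 49 = 3·16 + 1), so t ≡ 7·12 = 84 ≡ 4 (mod 16).
    Then x = 4 + 39·4 = 160, valid modulo lcm(39, 16) = 624: x ≡ 160 (mod 624).
  Combine with x ≡ 0 (mod 19); new modulus lcm = 11856.
    Write x = 160 + 624·t and substitute into x ≡ 0 (mod 19): 624·t ≡ 0 − 160 = -160 (mod 19).
    Reduce coefficients mod 19: 16·t ≡ 11 (mod 19).
    The inverse of 16 mod 19 is 6 (since 16·6 = 96 = 5·19 + 1), so t ≡ 6·11 = 66 ≡ 9 (mod 19).
    Then x = 160 + 624·9 = 5776, valid modulo lcm(624, 19) = 11856: x ≡ 5776 (mod 11856).
Verify against each original: 5776 mod 13 = 4, 5776 mod 3 = 1, 5776 mod 16 = 0, 5776 mod 19 = 0.

x ≡ 5776 (mod 11856).


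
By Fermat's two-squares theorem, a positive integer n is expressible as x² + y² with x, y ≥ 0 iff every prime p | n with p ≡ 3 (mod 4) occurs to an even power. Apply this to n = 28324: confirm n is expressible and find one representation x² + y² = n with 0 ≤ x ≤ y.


Step 1: Factor n = 28324 = 2^2 · 73 · 97.
Step 2: Check the mod-4 condition on each prime factor: 2 = 2 (special); 73 ≡ 1 (mod 4), exponent 1; 97 ≡ 1 (mod 4), exponent 1.
All primes ≡ 3 (mod 4) appear to even exponent (or don't appear), so by the two-squares theorem n IS expressible as a sum of two squares.
Step 3: Build a representation. Group n = k² · m with k = 2 and m = 73 · 97 = 7081 (a product of primes ≡ 1 (mod 4)); a representation of m scales to one of n via (k·x)² + (k·y)² = k²(x² + y²). Each prime p ≡ 1 (mod 4) is itself a sum of two squares; find a² by testing p − a² for a perfect square:
  73: 73 − 1² = 72, 73 − 2² = 69, 73 − 3² = 64 = 8² ⇒ 73 = 3² + 8².
  97: 97 − 1² = 96, 97 − 2² = 93, 97 − 3² = 88, 97 − 4² = 81 = 9² ⇒ 97 = 4² + 9².
  Combine using the Brahmagupta–Fibonacci identity (a² + b²)(c² + d²) = (ac − bd)² + (ad + bc)² = (ac + bd)² + (ad − bc)²:
  73 · 97 = 7081: from (3² + 8²)(4² + 9²), take (3·4 − 8·9, 3·9 + 8·4) = (12 − 72, 27 + 32) = (-60, 59); dropping signs (only squares matter) gives (60, 59); check 60² + 59² = 3600 + 3481 = 7081 ✓.
  Scale by k = 2: (2·60, 2·59) = (120, 118).
Step 4: Order so x ≤ y and verify: 118² + 120² = 13924 + 14400 = 28324 = n. ✓

n = 28324 = 118² + 120² (one valid representation with x ≤ y).


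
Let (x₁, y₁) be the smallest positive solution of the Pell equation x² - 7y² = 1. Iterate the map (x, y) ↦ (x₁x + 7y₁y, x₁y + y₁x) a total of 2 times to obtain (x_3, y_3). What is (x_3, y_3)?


Step 1: Find the fundamental solution (x₁, y₁) of x² - 7y² = 1.
  Expand √7 as a continued fraction. a₀ = ⌊√7⌋ = 2; iterate m_{k+1} = d_k·a_k − m_k, d_{k+1} = (7 − m_{k+1}²)/d_k, a_{k+1} = ⌊(a₀ + m_{k+1})/d_{k+1}⌋ (starting m₀ = 0, d₀ = 1), with convergents p_k = a_k·p_{k-1} + p_{k-2}, q_k = a_k·q_{k-1} + q_{k-2} (p₋₁ = 1, q₋₁ = 0):
  k = 0: a₀ = 2; p₀/q₀ = 2/1; p₀² − 7·q₀² = 4 − 7 = -3.
  k = 1: m = 2, d = 3, a = ⌊(2 + 2)/3⌋ = 1; p/q = (1·2 + 1)/(1·1 + 0) = 3/1; p² − 7·q² = 9 − 7 = 2.
  k = 2: m = 1, d = 2, a = ⌊(2 + 1)/2⌋ = 1; p/q = (1·3 + 2)/(1·1 + 1) = 5/2; p² − 7·q² = 25 − 28 = -3.
  k = 3: m = 1, d = 3, a = ⌊(2 + 1)/3⌋ = 1; p/q = (1·5 + 3)/(1·2 + 1) = 8/3; p² − 7·q² = 64 − 63 = 1.
  The first convergent with p² − 7·q² = 1 gives the fundamental solution (x₁, y₁) = (8, 3).
Step 2: Apply the recurrence (x_{n+1}, y_{n+1}) = (x₁x_n + 7y₁y_n, x₁y_n + y₁x_n) repeatedly.
  From (x_1, y_1) = (8, 3): x_2 = 8·8 + 7·3·3 = 127; y_2 = 8·3 + 3·8 = 48.
  From (x_2, y_2) = (127, 48): x_3 = 8·127 + 7·3·48 = 2024; y_3 = 8·48 + 3·127 = 765.
Step 3: Verify x_3² - 7·y_3² = 4096576 - 4096575 = 1 (should be 1). ✓

(x_1, y_1) = (8, 3); (x_3, y_3) = (2024, 765).


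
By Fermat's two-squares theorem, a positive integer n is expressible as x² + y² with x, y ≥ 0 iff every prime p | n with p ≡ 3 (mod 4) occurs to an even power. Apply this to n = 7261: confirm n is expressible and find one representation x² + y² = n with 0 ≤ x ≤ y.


Step 1: Factor n = 7261 = 53 · 137.
Step 2: Check the mod-4 condition on each prime factor: 53 ≡ 1 (mod 4), exponent 1; 137 ≡ 1 (mod 4), exponent 1.
All primes ≡ 3 (mod 4) appear to even exponent (or don't appear), so by the two-squares theorem n IS expressible as a sum of two squares.
Step 3: Build a representation. Here n = 53 · 137 is a product of primes ≡ 1 (mod 4). Each prime p ≡ 1 (mod 4) is itself a sum of two squares; find a² by testing p − a² for a perfect square:
  53: 53 − 1² = 52, 53 − 2² = 49 = 7² ⇒ 53 = 2² + 7².
  137: 137 − 1² = 136, 137 − 2² = 133, 137 − 3² = 128, 137 − 4² = 121 = 11² ⇒ 137 = 4² + 11².
  Combine using the Brahmagupta–Fibonacci identity (a² + b²)(c² + d²) = (ac − bd)² + (ad + bc)² = (ac + bd)² + (ad − bc)²:
  53 · 137 = 7261: from (2² + 7²)(4² + 11²), take (2·4 − 7·11, 2·11 + 7·4) = (8 − 77, 22 + 28) = (-69, 50); dropping signs (only squares matter) gives (69, 50); check 69² + 50² = 4761 + 2500 = 7261 ✓.
Step 4: Order so x ≤ y and verify: 50² + 69² = 2500 + 4761 = 7261 = n. ✓

n = 7261 = 50² + 69² (one valid representation with x ≤ y).


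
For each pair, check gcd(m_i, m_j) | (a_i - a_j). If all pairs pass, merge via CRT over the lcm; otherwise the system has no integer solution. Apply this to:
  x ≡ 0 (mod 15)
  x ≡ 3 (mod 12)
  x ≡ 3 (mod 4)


Moduli 15, 12, 4 are not pairwise coprime, so CRT works modulo lcm(m_i) when all pairwise compatibility conditions hold.
Pairwise compatibility: gcd(m_i, m_j) must divide a_i - a_j for every pair.
Merge one congruence at a time:
  Start: x ≡ 0 (mod 15).
  Combine with x ≡ 3 (mod 12): gcd(15, 12) = 3; 3 - 0 = 3, which IS divisible by 3, so compatible.
    Write x = 0 + 15·t and substitute into x ≡ 3 (mod 12): 15·t ≡ 3 − 0 = 3 (mod 12).
    Divide the congruence (and modulus) by g = 3: 5·t ≡ 1 (mod 4).
    Reduce coefficients mod 4: 1·t ≡ 1 (mod 4).
    So t ≡ 1 (mod 4).
    Then x = 0 + 15·1 = 15, valid modulo lcm(15, 12) = 60: x ≡ 15 (mod 60).
  Combine with x ≡ 3 (mod 4): gcd(60, 4) = 4; 3 - 15 = -12, which IS divisible by 4, so compatible.
    Write x = 15 + 60·t and substitute into x ≡ 3 (mod 4): 60·t ≡ 3 − 15 = -12 (mod 4).
    Divide the congruence (and modulus) by g = 4: 15·t ≡ -3 (mod 1).
    Modulo 1 every t works; take t = 0.
    Then x = 15 + 60·0 = 15, valid modulo lcm(60, 4) = 60: x ≡ 15 (mod 60).
Verify: 15 mod 15 = 0, 15 mod 12 = 3, 15 mod 4 = 3.

x ≡ 15 (mod 60).


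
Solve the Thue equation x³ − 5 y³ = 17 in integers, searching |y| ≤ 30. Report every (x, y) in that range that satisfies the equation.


The equation is x³ - 5y³ = 17. For fixed y, x³ = 5·y³ + 17, so a solution requires the RHS to be a perfect cube.
Strategy: iterate y from -30 to 30, compute RHS = 5·y³ + 17, and check whether it is a (positive or negative) perfect cube.
Check small values of y:
  y = 0: RHS = 17 is not a perfect cube.
  y = 1: RHS = 22 is not a perfect cube.
  y = -1: RHS = 12 is not a perfect cube.
  y = 2: RHS = 57 is not a perfect cube.
  y = -2: RHS = -23 is not a perfect cube.
  y = 3: RHS = 152 is not a perfect cube.
  y = -3: RHS = -118 is not a perfect cube.
Continuing the search up to |y| = 30 finds no solutions either.
No (x, y) in the scanned range satisfies the equation.

No integer solutions with |y| ≤ 30.


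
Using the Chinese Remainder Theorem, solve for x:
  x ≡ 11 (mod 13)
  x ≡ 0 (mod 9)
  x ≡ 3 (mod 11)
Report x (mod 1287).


Moduli 13, 9, 11 are pairwise coprime; by CRT there is a unique solution modulo M = 13 · 9 · 11 = 1287.
Solve pairwise, accumulating the modulus:
  Start with x ≡ 11 (mod 13).
  Combine with x ≡ 0 (mod 9): since gcd(13, 9) = 1, we get a unique residue mod 117.
    Write x = 11 + 13·t and substitute into x ≡ 0 (mod 9): 13·t ≡ 0 − 11 = -11 (mod 9).
    Reduce coefficients mod 9: 4·t ≡ 7 (mod 9).
    The inverse of 4 mod 9 is 7 (since 4·7 = 28 = 3·9 + 1), so t ≡ 7·7 = 49 ≡ 4 (mod 9).
    Then x = 11 + 13·4 = 63, valid modulo lcm(13, 9) = 117: x ≡ 63 (mod 117).
  Combine with x ≡ 3 (mod 11): since gcd(117, 11) = 1, we get a unique residue mod 1287.
    Write x = 63 + 117·t and substitute into x ≡ 3 (mod 11): 117·t ≡ 3 − 63 = -60 (mod 11).
    Reduce coefficients mod 11: 7·t ≡ 6 (mod 11).
    The inverse of 7 mod 11 is 8 (since 7·8 = 56 = 5·11 + 1), so t ≡ 8·6 = 48 ≡ 4 (mod 11).
    Then x = 63 + 117·4 = 531, valid modulo lcm(117, 11) = 1287: x ≡ 531 (mod 1287).
Verify: 531 mod 13 = 11 ✓, 531 mod 9 = 0 ✓, 531 mod 11 = 3 ✓.

x ≡ 531 (mod 1287).


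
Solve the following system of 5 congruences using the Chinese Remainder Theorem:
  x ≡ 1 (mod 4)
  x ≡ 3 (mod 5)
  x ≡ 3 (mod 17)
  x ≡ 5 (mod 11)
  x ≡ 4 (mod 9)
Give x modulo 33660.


Product of moduli M = 4 · 5 · 17 · 11 · 9 = 33660.
Merge one congruence at a time:
  Start: x ≡ 1 (mod 4).
  Combine with x ≡ 3 (mod 5); new modulus lcm = 20.
    Write x = 1 + 4·t and substitute into x ≡ 3 (mod 5): 4·t ≡ 3 − 1 = 2 (mod 5).
    The inverse of 4 mod 5 is 4 (since 4·4 = 16 = 3·5 + 1), so t ≡ 4·2 = 8 ≡ 3 (mod 5).
    Then x = 1 + 4·3 = 13, valid modulo lcm(4, 5) = 20: x ≡ 13 (mod 20).
  Combine with x ≡ 3 (mod 17); new modulus lcm = 340.
    Write x = 13 + 20·t and substitute into x ≡ 3 (mod 17): 20·t ≡ 3 − 13 = -10 (mod 17).
    Reduce coefficients mod 17: 3·t ≡ 7 (mod 17).
    The inverse of 3 mod 17 is 6 (since 3·6 = 18 = 1·17 + 1), so t ≡ 6·7 = 42 ≡ 8 (mod 17).
    Then x = 13 + 20·8 = 173, valid modulo lcm(20, 17) = 340: x ≡ 173 (mod 340).
  Combine with x ≡ 5 (mod 11); new modulus lcm = 3740.
    Write x = 173 + 340·t and substitute into x ≡ 5 (mod 11): 340·t ≡ 5 − 173 = -168 (mod 11).
    Reduce coefficients mod 11: 10·t ≡ 8 (mod 11).
    The inverse of 10 mod 11 is 10 (since 10·10 = 100 = 9·11 + 1), so t ≡ 10·8 = 80 ≡ 3 (mod 11).
    Then x = 173 + 340·3 = 1193, valid modulo lcm(340, 11) = 3740: x ≡ 1193 (mod 3740).
  Combine with x ≡ 4 (mod 9); new modulus lcm = 33660.
    Write x = 1193 + 3740·t and substitute into x ≡ 4 (mod 9): 3740·t ≡ 4 − 1193 = -1189 (mod 9).
    Reduce coefficients mod 9: 5·t ≡ 8 (mod 9).
    The inverse of 5 mod 9 is 2 (since 5·2 = 10 = 1·9 + 1), so t ≡ 2·8 = 16 ≡ 7 (mod 9).
    Then x = 1193 + 3740·7 = 27373, valid modulo lcm(3740, 9) = 33660: x ≡ 27373 (mod 33660).
Verify against each original: 27373 mod 4 = 1, 27373 mod 5 = 3, 27373 mod 17 = 3, 27373 mod 11 = 5, 27373 mod 9 = 4.

x ≡ 27373 (mod 33660).


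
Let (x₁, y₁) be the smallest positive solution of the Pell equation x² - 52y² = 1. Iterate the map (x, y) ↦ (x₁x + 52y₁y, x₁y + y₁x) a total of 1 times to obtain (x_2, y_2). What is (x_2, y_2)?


Step 1: Find the fundamental solution (x₁, y₁) of x² - 52y² = 1.
  Expand √52 as a continued fraction. a₀ = ⌊√52⌋ = 7; iterate m_{k+1} = d_k·a_k − m_k, d_{k+1} = (52 − m_{k+1}²)/d_k, a_{k+1} = ⌊(a₀ + m_{k+1})/d_{k+1}⌋ (starting m₀ = 0, d₀ = 1), with convergents p_k = a_k·p_{k-1} + p_{k-2}, q_k = a_k·q_{k-1} + q_{k-2} (p₋₁ = 1, q₋₁ = 0):
  k = 0: a₀ = 7; p₀/q₀ = 7/1; p₀² − 52·q₀² = 49 − 52 = -3.
  k = 1: m = 7, d = 3, a = ⌊(7 + 7)/3⌋ = 4; p/q = (4·7 + 1)/(4·1 + 0) = 29/4; p² − 52·q² = 841 − 832 = 9.
  k = 2: m = 5, d = 9, a = ⌊(7 + 5)/9⌋ = 1; p/q = (1·29 + 7)/(1·4 + 1) = 36/5; p² − 52·q² = 1296 − 1300 = -4.
  k = 3: m = 4, d = 4, a = ⌊(7 + 4)/4⌋ = 2; p/q = (2·36 + 29)/(2·5 + 4) = 101/14; p² − 52·q² = 10201 − 10192 = 9.
  k = 4: m = 4, d = 9, a = ⌊(7 + 4)/9⌋ = 1; p/q = (1·101 + 36)/(1·14 + 5) = 137/19; p² − 52·q² = 18769 − 18772 = -3.
  k = 5: m = 5, d = 3, a = ⌊(7 + 5)/3⌋ = 4; p/q = (4·137 + 101)/(4·19 + 14) = 649/90; p² − 52·q² = 421201 − 421200 = 1.
  The first convergent with p² − 52·q² = 1 gives the fundamental solution (x₁, y₁) = (649, 90).
Step 2: Apply the recurrence (x_{n+1}, y_{n+1}) = (x₁x_n + 52y₁y_n, x₁y_n + y₁x_n) repeatedly.
  From (x_1, y_1) = (649, 90): x_2 = 649·649 + 52·90·90 = 842401; y_2 = 649·90 + 90·649 = 116820.
Step 3: Verify x_2² - 52·y_2² = 709639444801 - 709639444800 = 1 (should be 1). ✓

(x_1, y_1) = (649, 90); (x_2, y_2) = (842401, 116820).


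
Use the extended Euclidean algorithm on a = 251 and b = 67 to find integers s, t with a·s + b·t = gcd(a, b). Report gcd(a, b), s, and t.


Euclidean algorithm on (251, 67) — divide until remainder is 0:
  251 = 3 · 67 + 50
  67 = 1 · 50 + 17
  50 = 2 · 17 + 16
  17 = 1 · 16 + 1
  16 = 16 · 1 + 0
gcd(251, 67) = 1.
Track Bezout coefficients alongside the remainders: start with r₀ = 251 = a·1 + b·0 (s = 1, t = 0) and r₁ = 67 = a·0 + b·1 (s = 0, t = 1); each new remainder r_{k+1} = r_{k-1} − q_k·r_k inherits s_{k+1} = s_{k-1} − q_k·s_k, t_{k+1} = t_{k-1} − q_k·t_k, so r_k = a·s_k + b·t_k at every step:
  q = 3: r = 50, s = 1 − 3·0 = 1, t = 0 − 3·1 = -3  (check: 251·1 + 67·(-3) = 50)
  q = 1: r = 17, s = 0 − 1·1 = -1, t = 1 − 1·(-3) = 4  (check: 251·(-1) + 67·4 = 17)
  q = 2: r = 16, s = 1 − 2·(-1) = 3, t = -3 − 2·4 = -11  (check: 251·3 + 67·(-11) = 16)
  q = 1: r = 1, s = -1 − 1·3 = -4, t = 4 − 1·(-11) = 15  (check: 251·(-4) + 67·15 = 1)
The row with r = 1 (the gcd) gives the Bezout coefficients s = -4, t = 15.
Result: 251 · (-4) + 67 · (15) = 1.

gcd(251, 67) = 1; s = -4, t = 15 (check: 251·(-4) + 67·15 = 1).


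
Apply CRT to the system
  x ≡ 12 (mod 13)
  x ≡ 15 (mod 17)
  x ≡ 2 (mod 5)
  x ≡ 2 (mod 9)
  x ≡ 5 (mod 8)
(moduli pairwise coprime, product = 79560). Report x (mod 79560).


Product of moduli M = 13 · 17 · 5 · 9 · 8 = 79560.
Merge one congruence at a time:
  Start: x ≡ 12 (mod 13).
  Combine with x ≡ 15 (mod 17); new modulus lcm = 221.
    Write x = 12 + 13·t and substitute into x ≡ 15 (mod 17): 13·t ≡ 15 − 12 = 3 (mod 17).
    The inverse of 13 mod 17 is 4 (since 13·4 = 52 = 3·17 + 1), so t ≡ 4·3 = 12 ≡ 12 (mod 17).
    Then x = 12 + 13·12 = 168, valid modulo lcm(13, 17) = 221: x ≡ 168 (mod 221).
  Combine with x ≡ 2 (mod 5); new modulus lcm = 1105.
    Write x = 168 + 221·t and substitute into x ≡ 2 (mod 5): 221·t ≡ 2 − 168 = -166 (mod 5).
    Reduce coefficients mod 5: 1·t ≡ 4 (mod 5).
    So t ≡ 4 (mod 5).
    Then x = 168 + 221·4 = 1052, valid modulo lcm(221, 5) = 1105: x ≡ 1052 (mod 1105).
  Combine with x ≡ 2 (mod 9); new modulus lcm = 9945.
    Write x = 1052 + 1105·t and substitute into x ≡ 2 (mod 9): 1105·t ≡ 2 − 1052 = -1050 (mod 9).
    Reduce coefficients mod 9: 7·t ≡ 3 (mod 9).
    The inverse of 7 mod 9 is 4 (since 7·4 = 28 = 3·9 + 1), so t ≡ 4·3 = 12 ≡ 3 (mod 9).
    Then x = 1052 + 1105·3 = 4367, valid modulo lcm(1105, 9) = 9945: x ≡ 4367 (mod 9945).
  Combine with x ≡ 5 (mod 8); new modulus lcm = 79560.
    Write x = 4367 + 9945·t and substitute into x ≡ 5 (mod 8): 9945·t ≡ 5 − 4367 = -4362 (mod 8).
    Reduce coefficients mod 8: 1·t ≡ 6 (mod 8).
    So t ≡ 6 (mod 8).
    Then x = 4367 + 9945·6 = 64037, valid modulo lcm(9945, 8) = 79560: x ≡ 64037 (mod 79560).
Verify against each original: 64037 mod 13 = 12, 64037 mod 17 = 15, 64037 mod 5 = 2, 64037 mod 9 = 2, 64037 mod 8 = 5.

x ≡ 64037 (mod 79560).


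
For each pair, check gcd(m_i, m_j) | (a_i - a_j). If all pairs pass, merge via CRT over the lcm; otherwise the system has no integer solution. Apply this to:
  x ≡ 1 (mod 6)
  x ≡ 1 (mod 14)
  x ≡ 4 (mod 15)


Moduli 6, 14, 15 are not pairwise coprime, so CRT works modulo lcm(m_i) when all pairwise compatibility conditions hold.
Pairwise compatibility: gcd(m_i, m_j) must divide a_i - a_j for every pair.
Merge one congruence at a time:
  Start: x ≡ 1 (mod 6).
  Combine with x ≡ 1 (mod 14): gcd(6, 14) = 2; 1 - 1 = 0, which IS divisible by 2, so compatible.
    Write x = 1 + 6·t and substitute into x ≡ 1 (mod 14): 6·t ≡ 1 − 1 = 0 (mod 14).
    Divide the congruence (and modulus) by g = 2: 3·t ≡ 0 (mod 7).
    The inverse of 3 mod 7 is 5 (since 3·5 = 15 = 2·7 + 1), so t ≡ 5·0 = 0 ≡ 0 (mod 7).
    Then x = 1 + 6·0 = 1, valid modulo lcm(6, 14) = 42: x ≡ 1 (mod 42).
  Combine with x ≡ 4 (mod 15): gcd(42, 15) = 3; 4 - 1 = 3, which IS divisible by 3, so compatible.
    Write x = 1 + 42·t and substitute into x ≡ 4 (mod 15): 42·t ≡ 4 − 1 = 3 (mod 15).
    Divide the congruence (and modulus) by g = 3: 14·t ≡ 1 (mod 5).
    Reduce coefficients mod 5: 4·t ≡ 1 (mod 5).
    The inverse of 4 mod 5 is 4 (since 4·4 = 16 = 3·5 + 1), so t ≡ 4·1 = 4 ≡ 4 (mod 5).
    Then x = 1 + 42·4 = 169, valid modulo lcm(42, 15) = 210: x ≡ 169 (mod 210).
Verify: 169 mod 6 = 1, 169 mod 14 = 1, 169 mod 15 = 4.

x ≡ 169 (mod 210).


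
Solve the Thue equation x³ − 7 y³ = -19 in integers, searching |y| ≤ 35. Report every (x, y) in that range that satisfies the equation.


The equation is x³ - 7y³ = -19. For fixed y, x³ = 7·y³ − 19, so a solution requires the RHS to be a perfect cube.
Strategy: iterate y from -35 to 35, compute RHS = 7·y³ − 19, and check whether it is a (positive or negative) perfect cube.
Check small values of y:
  y = 0: RHS = -19 is not a perfect cube.
  y = 1: RHS = -12 is not a perfect cube.
  y = -1: RHS = -26 is not a perfect cube.
  y = 2: RHS = 37 is not a perfect cube.
  y = -2: RHS = -75 is not a perfect cube.
  y = 3: RHS = 170 is not a perfect cube.
  y = -3: RHS = -208 is not a perfect cube.
Continuing the search up to |y| = 35 finds no solutions either.
No (x, y) in the scanned range satisfies the equation.

No integer solutions with |y| ≤ 35.


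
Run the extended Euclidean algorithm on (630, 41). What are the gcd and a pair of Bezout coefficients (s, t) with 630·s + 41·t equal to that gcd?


Euclidean algorithm on (630, 41) — divide until remainder is 0:
  630 = 15 · 41 + 15
  41 = 2 · 15 + 11
  15 = 1 · 11 + 4
  11 = 2 · 4 + 3
  4 = 1 · 3 + 1
  3 = 3 · 1 + 0
gcd(630, 41) = 1.
Track Bezout coefficients alongside the remainders: start with r₀ = 630 = a·1 + b·0 (s = 1, t = 0) and r₁ = 41 = a·0 + b·1 (s = 0, t = 1); each new remainder r_{k+1} = r_{k-1} − q_k·r_k inherits s_{k+1} = s_{k-1} − q_k·s_k, t_{k+1} = t_{k-1} − q_k·t_k, so r_k = a·s_k + b·t_k at every step:
  q = 15: r = 15, s = 1 − 15·0 = 1, t = 0 − 15·1 = -15  (check: 630·1 + 41·(-15) = 15)
  q = 2: r = 11, s = 0 − 2·1 = -2, t = 1 − 2·(-15) = 31  (check: 630·(-2) + 41·31 = 11)
  q = 1: r = 4, s = 1 − 1·(-2) = 3, t = -15 − 1·31 = -46  (check: 630·3 + 41·(-46) = 4)
  q = 2: r = 3, s = -2 − 2·3 = -8, t = 31 − 2·(-46) = 123  (check: 630·(-8) + 41·123 = 3)
  q = 1: r = 1, s = 3 − 1·(-8) = 11, t = -46 − 1·123 = -169  (check: 630·11 + 41·(-169) = 1)
The row with r = 1 (the gcd) gives the Bezout coefficients s = 11, t = -169.
Result: 630 · (11) + 41 · (-169) = 1.

gcd(630, 41) = 1; s = 11, t = -169 (check: 630·11 + 41·(-169) = 1).


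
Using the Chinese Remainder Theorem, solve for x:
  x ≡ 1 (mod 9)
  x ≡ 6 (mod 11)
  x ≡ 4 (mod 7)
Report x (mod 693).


Moduli 9, 11, 7 are pairwise coprime; by CRT there is a unique solution modulo M = 9 · 11 · 7 = 693.
Solve pairwise, accumulating the modulus:
  Start with x ≡ 1 (mod 9).
  Combine with x ≡ 6 (mod 11): since gcd(9, 11) = 1, we get a unique residue mod 99.
    Write x = 1 + 9·t and substitute into x ≡ 6 (mod 11): 9·t ≡ 6 − 1 = 5 (mod 11).
    The inverse of 9 mod 11 is 5 (since 9·5 = 45 = 4·11 + 1), so t ≡ 5·5 = 25 ≡ 3 (mod 11).
    Then x = 1 + 9·3 = 28, valid modulo lcm(9, 11) = 99: x ≡ 28 (mod 99).
  Combine with x ≡ 4 (mod 7): since gcd(99, 7) = 1, we get a unique residue mod 693.
    Write x = 28 + 99·t and substitute into x ≡ 4 (mod 7): 99·t ≡ 4 − 28 = -24 (mod 7).
    Reduce coefficients mod 7: 1·t ≡ 4 (mod 7).
    So t ≡ 4 (mod 7).
    Then x = 28 + 99·4 = 424, valid modulo lcm(99, 7) = 693: x ≡ 424 (mod 693).
Verify: 424 mod 9 = 1 ✓, 424 mod 11 = 6 ✓, 424 mod 7 = 4 ✓.

x ≡ 424 (mod 693).


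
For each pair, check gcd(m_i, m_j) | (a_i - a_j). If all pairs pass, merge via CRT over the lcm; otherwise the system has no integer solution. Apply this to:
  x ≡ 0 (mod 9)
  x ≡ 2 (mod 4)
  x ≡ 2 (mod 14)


Moduli 9, 4, 14 are not pairwise coprime, so CRT works modulo lcm(m_i) when all pairwise compatibility conditions hold.
Pairwise compatibility: gcd(m_i, m_j) must divide a_i - a_j for every pair.
Merge one congruence at a time:
  Start: x ≡ 0 (mod 9).
  Combine with x ≡ 2 (mod 4): gcd(9, 4) = 1; 2 - 0 = 2, which IS divisible by 1, so compatible.
    Write x = 0 + 9·t and substitute into x ≡ 2 (mod 4): 9·t ≡ 2 − 0 = 2 (mod 4).
    Reduce coefficients mod 4: 1·t ≡ 2 (mod 4).
    So t ≡ 2 (mod 4).
    Then x = 0 + 9·2 = 18, valid modulo lcm(9, 4) = 36: x ≡ 18 (mod 36).
  Combine with x ≡ 2 (mod 14): gcd(36, 14) = 2; 2 - 18 = -16, which IS divisible by 2, so compatible.
    Write x = 18 + 36·t and substitute into x ≡ 2 (mod 14): 36·t ≡ 2 − 18 = -16 (mod 14).
    Divide the congruence (and modulus) by g = 2: 18·t ≡ -8 (mod 7).
    Reduce coefficients mod 7: 4·t ≡ 6 (mod 7).
    The inverse of 4 mod 7 is 2 (since 4·2 = 8 = 1·7 + 1), so t ≡ 2·6 = 12 ≡ 5 (mod 7).
    Then x = 18 + 36·5 = 198, valid modulo lcm(36, 14) = 252: x ≡ 198 (mod 252).
Verify: 198 mod 9 = 0, 198 mod 4 = 2, 198 mod 14 = 2.

x ≡ 198 (mod 252).


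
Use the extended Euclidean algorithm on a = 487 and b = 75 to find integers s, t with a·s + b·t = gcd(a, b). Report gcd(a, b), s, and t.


Euclidean algorithm on (487, 75) — divide until remainder is 0:
  487 = 6 · 75 + 37
  75 = 2 · 37 + 1
  37 = 37 · 1 + 0
gcd(487, 75) = 1.
Track Bezout coefficients alongside the remainders: start with r₀ = 487 = a·1 + b·0 (s = 1, t = 0) and r₁ = 75 = a·0 + b·1 (s = 0, t = 1); each new remainder r_{k+1} = r_{k-1} − q_k·r_k inherits s_{k+1} = s_{k-1} − q_k·s_k, t_{k+1} = t_{k-1} − q_k·t_k, so r_k = a·s_k + b·t_k at every step:
  q = 6: r = 37, s = 1 − 6·0 = 1, t = 0 − 6·1 = -6  (check: 487·1 + 75·(-6) = 37)
  q = 2: r = 1, s = 0 − 2·1 = -2, t = 1 − 2·(-6) = 13  (check: 487·(-2) + 75·13 = 1)
The row with r = 1 (the gcd) gives the Bezout coefficients s = -2, t = 13.
Result: 487 · (-2) + 75 · (13) = 1.

gcd(487, 75) = 1; s = -2, t = 13 (check: 487·(-2) + 75·13 = 1).


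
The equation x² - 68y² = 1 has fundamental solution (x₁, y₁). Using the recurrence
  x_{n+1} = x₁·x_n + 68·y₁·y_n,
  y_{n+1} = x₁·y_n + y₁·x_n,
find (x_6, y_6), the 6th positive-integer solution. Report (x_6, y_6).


Step 1: Find the fundamental solution (x₁, y₁) of x² - 68y² = 1.
  Expand √68 as a continued fraction. a₀ = ⌊√68⌋ = 8; iterate m_{k+1} = d_k·a_k − m_k, d_{k+1} = (68 − m_{k+1}²)/d_k, a_{k+1} = ⌊(a₀ + m_{k+1})/d_{k+1}⌋ (starting m₀ = 0, d₀ = 1), with convergents p_k = a_k·p_{k-1} + p_{k-2}, q_k = a_k·q_{k-1} + q_{k-2} (p₋₁ = 1, q₋₁ = 0):
  k = 0: a₀ = 8; p₀/q₀ = 8/1; p₀² − 68·q₀² = 64 − 68 = -4.
  k = 1: m = 8, d = 4, a = ⌊(8 + 8)/4⌋ = 4; p/q = (4·8 + 1)/(4·1 + 0) = 33/4; p² − 68·q² = 1089 − 1088 = 1.
  The first convergent with p² − 68·q² = 1 gives the fundamental solution (x₁, y₁) = (33, 4).
Step 2: Apply the recurrence (x_{n+1}, y_{n+1}) = (x₁x_n + 68y₁y_n, x₁y_n + y₁x_n) repeatedly.
  From (x_1, y_1) = (33, 4): x_2 = 33·33 + 68·4·4 = 2177; y_2 = 33·4 + 4·33 = 264.
  From (x_2, y_2) = (2177, 264): x_3 = 33·2177 + 68·4·264 = 143649; y_3 = 33·264 + 4·2177 = 17420.
  From (x_3, y_3) = (143649, 17420): x_4 = 33·143649 + 68·4·17420 = 9478657; y_4 = 33·17420 + 4·143649 = 1149456.
  From (x_4, y_4) = (9478657, 1149456): x_5 = 33·9478657 + 68·4·1149456 = 625447713; y_5 = 33·1149456 + 4·9478657 = 75846676.
  From (x_5, y_5) = (625447713, 75846676): x_6 = 33·625447713 + 68·4·75846676 = 41270070401; y_6 = 33·75846676 + 4·625447713 = 5004731160.
Step 3: Verify x_6² - 68·y_6² = 1703218710903496300801 - 1703218710903496300800 = 1 (should be 1). ✓

(x_1, y_1) = (33, 4); (x_6, y_6) = (41270070401, 5004731160).


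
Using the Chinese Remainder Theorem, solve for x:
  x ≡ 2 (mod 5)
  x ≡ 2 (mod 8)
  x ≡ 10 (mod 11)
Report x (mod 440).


Moduli 5, 8, 11 are pairwise coprime; by CRT there is a unique solution modulo M = 5 · 8 · 11 = 440.
Solve pairwise, accumulating the modulus:
  Start with x ≡ 2 (mod 5).
  Combine with x ≡ 2 (mod 8): since gcd(5, 8) = 1, we get a unique residue mod 40.
    Write x = 2 + 5·t and substitute into x ≡ 2 (mod 8): 5·t ≡ 2 − 2 = 0 (mod 8).
    The inverse of 5 mod 8 is 5 (since 5·5 = 25 = 3·8 + 1), so t ≡ 5·0 = 0 ≡ 0 (mod 8).
    Then x = 2 + 5·0 = 2, valid modulo lcm(5, 8) = 40: x ≡ 2 (mod 40).
  Combine with x ≡ 10 (mod 11): since gcd(40, 11) = 1, we get a unique residue mod 440.
    Write x = 2 + 40·t and substitute into x ≡ 10 (mod 11): 40·t ≡ 10 − 2 = 8 (mod 11).
    Reduce coefficients mod 11: 7·t ≡ 8 (mod 11).
    The inverse of 7 mod 11 is 8 (since 7·8 = 56 = 5·11 + 1), so t ≡ 8·8 = 64 ≡ 9 (mod 11).
    Then x = 2 + 40·9 = 362, valid modulo lcm(40, 11) = 440: x ≡ 362 (mod 440).
Verify: 362 mod 5 = 2 ✓, 362 mod 8 = 2 ✓, 362 mod 11 = 10 ✓.

x ≡ 362 (mod 440).


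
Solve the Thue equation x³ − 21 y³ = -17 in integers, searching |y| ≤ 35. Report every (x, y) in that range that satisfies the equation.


The equation is x³ - 21y³ = -17. For fixed y, x³ = 21·y³ − 17, so a solution requires the RHS to be a perfect cube.
Strategy: iterate y from -35 to 35, compute RHS = 21·y³ − 17, and check whether it is a (positive or negative) perfect cube.
Check small values of y:
  y = 0: RHS = -17 is not a perfect cube.
  y = 1: RHS = 4 is not a perfect cube.
  y = -1: RHS = -38 is not a perfect cube.
  y = 2: RHS = 151 is not a perfect cube.
  y = -2: RHS = -185 is not a perfect cube.
  y = 3: RHS = 550 is not a perfect cube.
  y = -3: RHS = -584 is not a perfect cube.
Continuing the search up to |y| = 35 finds no solutions either.
No (x, y) in the scanned range satisfies the equation.

No integer solutions with |y| ≤ 35.


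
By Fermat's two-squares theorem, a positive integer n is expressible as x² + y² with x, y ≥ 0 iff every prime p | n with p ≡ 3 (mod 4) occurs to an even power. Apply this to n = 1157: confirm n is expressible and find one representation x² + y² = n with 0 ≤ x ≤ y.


Step 1: Factor n = 1157 = 13 · 89.
Step 2: Check the mod-4 condition on each prime factor: 13 ≡ 1 (mod 4), exponent 1; 89 ≡ 1 (mod 4), exponent 1.
All primes ≡ 3 (mod 4) appear to even exponent (or don't appear), so by the two-squares theorem n IS expressible as a sum of two squares.
Step 3: Build a representation. Here n = 13 · 89 is a product of primes ≡ 1 (mod 4). Each prime p ≡ 1 (mod 4) is itself a sum of two squares; find a² by testing p − a² for a perfect square:
  13: 13 − 1² = 12, 13 − 2² = 9 = 3² ⇒ 13 = 2² + 3².
  89: 89 − 1² = 88, 89 − 2² = 85, 89 − 3² = 80, 89 − 4² = 73, 89 − 5² = 64 = 8² ⇒ 89 = 5² + 8².
  Combine using the Brahmagupta–Fibonacci identity (a² + b²)(c² + d²) = (ac − bd)² + (ad + bc)² = (ac + bd)² + (ad − bc)²:
  13 · 89 = 1157: from (2² + 3²)(5² + 8²), take (2·5 − 3·8, 2·8 + 3·5) = (10 − 24, 16 + 15) = (-14, 31); dropping signs (only squares matter) gives (14, 31); check 14² + 31² = 196 + 961 = 1157 ✓.
Step 4: Order so x ≤ y and verify: 14² + 31² = 196 + 961 = 1157 = n. ✓

n = 1157 = 14² + 31² (one valid representation with x ≤ y).


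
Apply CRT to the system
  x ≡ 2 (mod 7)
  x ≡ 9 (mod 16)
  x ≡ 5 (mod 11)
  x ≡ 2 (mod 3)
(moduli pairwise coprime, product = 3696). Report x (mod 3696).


Product of moduli M = 7 · 16 · 11 · 3 = 3696.
Merge one congruence at a time:
  Start: x ≡ 2 (mod 7).
  Combine with x ≡ 9 (mod 16); new modulus lcm = 112.
    Write x = 2 + 7·t and substitute into x ≡ 9 (mod 16): 7·t ≡ 9 − 2 = 7 (mod 16).
    The inverse of 7 mod 16 is 7 (since 7·7 = 49 = 3·16 + 1), so t ≡ 7·7 = 49 ≡ 1 (mod 16).
    Then x = 2 + 7·1 = 9, valid modulo lcm(7, 16) = 112: x ≡ 9 (mod 112).
  Combine with x ≡ 5 (mod 11); new modulus lcm = 1232.
    Write x = 9 + 112·t and substitute into x ≡ 5 (mod 11): 112·t ≡ 5 − 9 = -4 (mod 11).
    Reduce coefficients mod 11: 2·t ≡ 7 (mod 11).
    The inverse of 2 mod 11 is 6 (since 2·6 = 12 = 1·11 + 1), so t ≡ 6·7 = 42 ≡ 9 (mod 11).
    Then x = 9 + 112·9 = 1017, valid modulo lcm(112, 11) = 1232: x ≡ 1017 (mod 1232).
  Combine with x ≡ 2 (mod 3); new modulus lcm = 3696.
    Write x = 1017 + 1232·t and substitute into x ≡ 2 (mod 3): 1232·t ≡ 2 − 1017 = -1015 (mod 3).
    Reduce coefficients mod 3: 2·t ≡ 2 (mod 3).
    The inverse of 2 mod 3 is 2 (since 2·2 = 4 = 1·3 + 1), so t ≡ 2·2 = 4 ≡ 1 (mod 3).
    Then x = 1017 + 1232·1 = 2249, valid modulo lcm(1232, 3) = 3696: x ≡ 2249 (mod 3696).
Verify against each original: 2249 mod 7 = 2, 2249 mod 16 = 9, 2249 mod 11 = 5, 2249 mod 3 = 2.

x ≡ 2249 (mod 3696).


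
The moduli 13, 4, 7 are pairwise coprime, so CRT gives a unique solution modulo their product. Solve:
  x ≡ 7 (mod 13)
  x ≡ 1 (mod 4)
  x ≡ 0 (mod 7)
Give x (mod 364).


Moduli 13, 4, 7 are pairwise coprime; by CRT there is a unique solution modulo M = 13 · 4 · 7 = 364.
Solve pairwise, accumulating the modulus:
  Start with x ≡ 7 (mod 13).
  Combine with x ≡ 1 (mod 4): since gcd(13, 4) = 1, we get a unique residue mod 52.
    Write x = 7 + 13·t and substitute into x ≡ 1 (mod 4): 13·t ≡ 1 − 7 = -6 (mod 4).
    Reduce coefficients mod 4: 1·t ≡ 2 (mod 4).
    So t ≡ 2 (mod 4).
    Then x = 7 + 13·2 = 33, valid modulo lcm(13, 4) = 52: x ≡ 33 (mod 52).
  Combine with x ≡ 0 (mod 7): since gcd(52, 7) = 1, we get a unique residue mod 364.
    Write x = 33 + 52·t and substitute into x ≡ 0 (mod 7): 52·t ≡ 0 − 33 = -33 (mod 7).
    Reduce coefficients mod 7: 3·t ≡ 2 (mod 7).
    The inverse of 3 mod 7 is 5 (since 3·5 = 15 = 2·7 + 1), so t ≡ 5·2 = 10 ≡ 3 (mod 7).
    Then x = 33 + 52·3 = 189, valid modulo lcm(52, 7) = 364: x ≡ 189 (mod 364).
Verify: 189 mod 13 = 7 ✓, 189 mod 4 = 1 ✓, 189 mod 7 = 0 ✓.

x ≡ 189 (mod 364).


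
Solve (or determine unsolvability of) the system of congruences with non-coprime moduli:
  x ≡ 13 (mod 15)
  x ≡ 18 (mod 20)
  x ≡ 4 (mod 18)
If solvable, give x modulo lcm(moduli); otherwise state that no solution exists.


Moduli 15, 20, 18 are not pairwise coprime, so CRT works modulo lcm(m_i) when all pairwise compatibility conditions hold.
Pairwise compatibility: gcd(m_i, m_j) must divide a_i - a_j for every pair.
Merge one congruence at a time:
  Start: x ≡ 13 (mod 15).
  Combine with x ≡ 18 (mod 20): gcd(15, 20) = 5; 18 - 13 = 5, which IS divisible by 5, so compatible.
    Write x = 13 + 15·t and substitute into x ≡ 18 (mod 20): 15·t ≡ 18 − 13 = 5 (mod 20).
    Divide the congruence (and modulus) by g = 5: 3·t ≡ 1 (mod 4).
    The inverse of 3 mod 4 is 3 (since 3·3 = 9 = 2·4 + 1), so t ≡ 3·1 = 3 ≡ 3 (mod 4).
    Then x = 13 + 15·3 = 58, valid modulo lcm(15, 20) = 60: x ≡ 58 (mod 60).
  Combine with x ≡ 4 (mod 18): gcd(60, 18) = 6; 4 - 58 = -54, which IS divisible by 6, so compatible.
    Write x = 58 + 60·t and substitute into x ≡ 4 (mod 18): 60·t ≡ 4 − 58 = -54 (mod 18).
    Divide the congruence (and modulus) by g = 6: 10·t ≡ -9 (mod 3).
    Reduce coefficients mod 3: 1·t ≡ 0 (mod 3).
    So t ≡ 0 (mod 3).
    Then x = 58 + 60·0 = 58, valid modulo lcm(60, 18) = 180: x ≡ 58 (mod 180).
Verify: 58 mod 15 = 13, 58 mod 20 = 18, 58 mod 18 = 4.

x ≡ 58 (mod 180).


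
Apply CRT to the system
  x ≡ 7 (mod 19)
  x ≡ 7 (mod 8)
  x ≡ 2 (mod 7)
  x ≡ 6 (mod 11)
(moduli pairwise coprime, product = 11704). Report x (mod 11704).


Product of moduli M = 19 · 8 · 7 · 11 = 11704.
Merge one congruence at a time:
  Start: x ≡ 7 (mod 19).
  Combine with x ≡ 7 (mod 8); new modulus lcm = 152.
    Write x = 7 + 19·t and substitute into x ≡ 7 (mod 8): 19·t ≡ 7 − 7 = 0 (mod 8).
    Reduce coefficients mod 8: 3·t ≡ 0 (mod 8).
    The inverse of 3 mod 8 is 3 (since 3·3 = 9 = 1·8 + 1), so t ≡ 3·0 = 0 ≡ 0 (mod 8).
    Then x = 7 + 19·0 = 7, valid modulo lcm(19, 8) = 152: x ≡ 7 (mod 152).
  Combine with x ≡ 2 (mod 7); new modulus lcm = 1064.
    Write x = 7 + 152·t and substitute into x ≡ 2 (mod 7): 152·t ≡ 2 − 7 = -5 (mod 7).
    Reduce coefficients mod 7: 5·t ≡ 2 (mod 7).
    The inverse of 5 mod 7 is 3 (since 5·3 = 15 = 2·7 + 1), so t ≡ 3·2 = 6 ≡ 6 (mod 7).
    Then x = 7 + 152·6 = 919, valid modulo lcm(152, 7) = 1064: x ≡ 919 (mod 1064).
  Combine with x ≡ 6 (mod 11); new modulus lcm = 11704.
    Write x = 919 + 1064·t and substitute into x ≡ 6 (mod 11): 1064·t ≡ 6 − 919 = -913 (mod 11).
    Reduce coefficients mod 11: 8·t ≡ 0 (mod 11).
    The inverse of 8 mod 11 is 7 (since 8·7 = 56 = 5·11 + 1), so t ≡ 7·0 = 0 ≡ 0 (mod 11).
    Then x = 919 + 1064·0 = 919, valid modulo lcm(1064, 11) = 11704: x ≡ 919 (mod 11704).
Verify against each original: 919 mod 19 = 7, 919 mod 8 = 7, 919 mod 7 = 2, 919 mod 11 = 6.

x ≡ 919 (mod 11704).


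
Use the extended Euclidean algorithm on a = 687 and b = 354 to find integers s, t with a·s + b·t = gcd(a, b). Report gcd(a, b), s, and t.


Euclidean algorithm on (687, 354) — divide until remainder is 0:
  687 = 1 · 354 + 333
  354 = 1 · 333 + 21
  333 = 15 · 21 + 18
  21 = 1 · 18 + 3
  18 = 6 · 3 + 0
gcd(687, 354) = 3.
Track Bezout coefficients alongside the remainders: start with r₀ = 687 = a·1 + b·0 (s = 1, t = 0) and r₁ = 354 = a·0 + b·1 (s = 0, t = 1); each new remainder r_{k+1} = r_{k-1} − q_k·r_k inherits s_{k+1} = s_{k-1} − q_k·s_k, t_{k+1} = t_{k-1} − q_k·t_k, so r_k = a·s_k + b·t_k at every step:
  q = 1: r = 333, s = 1 − 1·0 = 1, t = 0 − 1·1 = -1  (check: 687·1 + 354·(-1) = 333)
  q = 1: r = 21, s = 0 − 1·1 = -1, t = 1 − 1·(-1) = 2  (check: 687·(-1) + 354·2 = 21)
  q = 15: r = 18, s = 1 − 15·(-1) = 16, t = -1 − 15·2 = -31  (check: 687·16 + 354·(-31) = 18)
  q = 1: r = 3, s = -1 − 1·16 = -17, t = 2 − 1·(-31) = 33  (check: 687·(-17) + 354·33 = 3)
The row with r = 3 (the gcd) gives the Bezout coefficients s = -17, t = 33.
Result: 687 · (-17) + 354 · (33) = 3.

gcd(687, 354) = 3; s = -17, t = 33 (check: 687·(-17) + 354·33 = 3).


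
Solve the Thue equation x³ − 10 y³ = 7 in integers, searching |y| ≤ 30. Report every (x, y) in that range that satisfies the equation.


The equation is x³ - 10y³ = 7. For fixed y, x³ = 10·y³ + 7, so a solution requires the RHS to be a perfect cube.
Strategy: iterate y from -30 to 30, compute RHS = 10·y³ + 7, and check whether it is a (positive or negative) perfect cube.
Check small values of y:
  y = 0: RHS = 7 is not a perfect cube.
  y = 1: RHS = 17 is not a perfect cube.
  y = -1: RHS = -3 is not a perfect cube.
  y = 2: RHS = 87 is not a perfect cube.
  y = -2: RHS = -73 is not a perfect cube.
  y = 3: RHS = 277 is not a perfect cube.
  y = -3: RHS = -263 is not a perfect cube.
Continuing the search up to |y| = 30 finds no solutions either.
No (x, y) in the scanned range satisfies the equation.

No integer solutions with |y| ≤ 30.


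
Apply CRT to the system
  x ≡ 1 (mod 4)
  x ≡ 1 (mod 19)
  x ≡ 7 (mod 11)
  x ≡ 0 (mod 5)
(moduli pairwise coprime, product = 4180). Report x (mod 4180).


Product of moduli M = 4 · 19 · 11 · 5 = 4180.
Merge one congruence at a time:
  Start: x ≡ 1 (mod 4).
  Combine with x ≡ 1 (mod 19); new modulus lcm = 76.
    Write x = 1 + 4·t and substitute into x ≡ 1 (mod 19): 4·t ≡ 1 − 1 = 0 (mod 19).
    The inverse of 4 mod 19 is 5 (since 4·5 = 20 = 1·19 + 1), so t ≡ 5·0 = 0 ≡ 0 (mod 19).
    Then x = 1 + 4·0 = 1, valid modulo lcm(4, 19) = 76: x ≡ 1 (mod 76).
  Combine with x ≡ 7 (mod 11); new modulus lcm = 836.
    Write x = 1 + 76·t and substitute into x ≡ 7 (mod 11): 76·t ≡ 7 − 1 = 6 (mod 11).
    Reduce coefficients mod 11: 10·t ≡ 6 (mod 11).
    The inverse of 10 mod 11 is 10 (since 10·10 = 100 = 9·11 + 1), so t ≡ 10·6 = 60 ≡ 5 (mod 11).
    Then x = 1 + 76·5 = 381, valid modulo lcm(76, 11) = 836: x ≡ 381 (mod 836).
  Combine with x ≡ 0 (mod 5); new modulus lcm = 4180.
    Write x = 381 + 836·t and substitute into x ≡ 0 (mod 5): 836·t ≡ 0 − 381 = -381 (mod 5).
    Reduce coefficients mod 5: 1·t ≡ 4 (mod 5).
    So t ≡ 4 (mod 5).
    Then x = 381 + 836·4 = 3725, valid modulo lcm(836, 5) = 4180: x ≡ 3725 (mod 4180).
Verify against each original: 3725 mod 4 = 1, 3725 mod 19 = 1, 3725 mod 11 = 7, 3725 mod 5 = 0.

x ≡ 3725 (mod 4180).
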